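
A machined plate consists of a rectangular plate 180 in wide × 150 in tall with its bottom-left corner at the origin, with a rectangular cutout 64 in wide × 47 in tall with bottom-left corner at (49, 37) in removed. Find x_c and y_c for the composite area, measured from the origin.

plate: A = 180 × 150 = 27000.00, centroid at (90.00, 75.00).
hole: A = −(64 × 47) = -3008.00, centroid at (81.00, 60.50).
ΣA = 23992.00 in²
ΣAx_c = (27000.00)(90.00) + (-3008.00)(81.00) = 2186352.00 in³
ΣAy_c = (27000.00)(75.00) + (-3008.00)(60.50) = 1843016.00 in³
x_c = 2186352.00 / 23992.00 = 91.13 in
y_c = 1843016.00 / 23992.00 = 76.82 in

x_c = 91.13 in, y_c = 76.82 in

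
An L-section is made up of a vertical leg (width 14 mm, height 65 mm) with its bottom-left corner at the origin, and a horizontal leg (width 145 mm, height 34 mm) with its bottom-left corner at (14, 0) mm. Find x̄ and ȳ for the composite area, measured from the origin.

vertical leg: A = 14 × 65 = 910.00, centroid at (7.00, 32.50).
horizontal leg: A = 145 × 34 = 4930.00, centroid at (86.50, 17.00).
ΣA = 5840.00 mm²
ΣAx̄ = (910.00)(7.00) + (4930.00)(86.50) = 432815.00 mm³
ΣAȳ = (910.00)(32.50) + (4930.00)(17.00) = 113385.00 mm³
x̄ = 432815.00 / 5840.00 = 74.11 mm
ȳ = 113385.00 / 5840.00 = 19.42 mm

x̄ = 74.11 mm, ȳ = 19.42 mm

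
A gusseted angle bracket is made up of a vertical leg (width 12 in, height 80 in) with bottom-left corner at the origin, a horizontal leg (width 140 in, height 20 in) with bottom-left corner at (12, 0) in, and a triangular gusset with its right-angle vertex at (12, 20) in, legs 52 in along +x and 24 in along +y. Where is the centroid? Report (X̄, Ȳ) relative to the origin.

X̄ = 57.86 in, Ȳ = 19.13 in

Part | A | x̄ᵢ | ȳᵢ | A·x̄ᵢ | A·ȳᵢ
vertical leg | 960.00 | 6.00 | 40.00 | 5760.00 | 38400.00
horizontal leg | 2800.00 | 82.00 | 10.00 | 229600.00 | 28000.00
gusset | 624.00 | 29.33 | 28.00 | 18304.00 | 17472.00
Σ | 4384.00 |  |  | 253664.00 | 83872.00
X̄ = 253664.00 / 4384.00 = 57.86 in
Ȳ = 83872.00 / 4384.00 = 19.13 in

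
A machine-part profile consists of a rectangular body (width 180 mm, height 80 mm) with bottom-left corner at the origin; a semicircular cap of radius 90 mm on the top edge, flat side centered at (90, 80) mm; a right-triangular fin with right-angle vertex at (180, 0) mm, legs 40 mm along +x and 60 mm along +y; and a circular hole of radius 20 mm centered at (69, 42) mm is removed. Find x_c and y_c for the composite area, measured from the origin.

x_c = 95.56 mm, y_c = 75.78 mm

rectangular body: A = 180 × 80 = 14400.00, centroid at (90.00, 40.00).
semicircular top: A = ½π·90² = 12723.45, centroid at (90.00, 118.20).
triangular fin: A = ½·40·60 = 1200.00, centroid at (193.33, 20.00).
hole: A = −π·20² = -1256.64, centroid at (69.00, 42.00).
ΣA = 27066.81 mm², ΣAx_c = 2586402.56 mm³, ΣAy_c = 2051097.26 mm³.
x_c = 2586402.56/27066.81 = 95.56 mm; y_c = 2051097.26/27066.81 = 75.78 mm.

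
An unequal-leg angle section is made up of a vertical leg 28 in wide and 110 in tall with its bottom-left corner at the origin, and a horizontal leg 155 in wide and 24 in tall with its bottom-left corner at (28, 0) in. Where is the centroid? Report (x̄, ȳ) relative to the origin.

Part | A | x̄ᵢ | ȳᵢ | A·x̄ᵢ | A·ȳᵢ
vertical leg | 3080.00 | 14.00 | 55.00 | 43120.00 | 169400.00
horizontal leg | 3720.00 | 105.50 | 12.00 | 392460.00 | 44640.00
Σ | 6800.00 |  |  | 435580.00 | 214040.00
x̄ = 435580.00 / 6800.00 = 64.06 in
ȳ = 214040.00 / 6800.00 = 31.48 in

x̄ = 64.06 in, ȳ = 31.48 in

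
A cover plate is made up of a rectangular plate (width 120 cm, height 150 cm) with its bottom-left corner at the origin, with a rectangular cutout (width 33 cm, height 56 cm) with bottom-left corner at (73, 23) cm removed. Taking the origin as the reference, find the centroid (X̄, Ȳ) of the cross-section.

X̄ = 56.62 cm, Ȳ = 77.75 cm

Part | A | x̄ᵢ | ȳᵢ | A·x̄ᵢ | A·ȳᵢ
plate | 18000.00 | 60.00 | 75.00 | 1080000.00 | 1350000.00
hole | -1848.00 | 89.50 | 51.00 | -165396.00 | -94248.00
Σ | 16152.00 |  |  | 914604.00 | 1255752.00
X̄ = 914604.00 / 16152.00 = 56.62 cm
Ȳ = 1255752.00 / 16152.00 = 77.75 cm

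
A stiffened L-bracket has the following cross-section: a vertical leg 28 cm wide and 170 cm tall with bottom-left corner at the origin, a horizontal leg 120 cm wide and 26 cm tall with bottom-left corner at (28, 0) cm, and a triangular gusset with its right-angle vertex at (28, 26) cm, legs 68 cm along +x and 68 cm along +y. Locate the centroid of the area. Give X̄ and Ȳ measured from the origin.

vertical leg: A = 28 × 170 = 4760.00, centroid at (14.00, 85.00).
horizontal leg: A = 120 × 26 = 3120.00, centroid at (88.00, 13.00).
gusset: A = ½·68·68 = 2312.00, centroid at (50.67, 48.67).
ΣA = 10192.00 cm²
ΣAX̄ = (4760.00)(14.00) + (3120.00)(88.00) + (2312.00)(50.67) = 458341.33 cm³
ΣAȲ = (4760.00)(85.00) + (3120.00)(13.00) + (2312.00)(48.67) = 557677.33 cm³
X̄ = 458341.33 / 10192.00 = 44.97 cm
Ȳ = 557677.33 / 10192.00 = 54.72 cm

X̄ = 44.97 cm, Ȳ = 54.72 cm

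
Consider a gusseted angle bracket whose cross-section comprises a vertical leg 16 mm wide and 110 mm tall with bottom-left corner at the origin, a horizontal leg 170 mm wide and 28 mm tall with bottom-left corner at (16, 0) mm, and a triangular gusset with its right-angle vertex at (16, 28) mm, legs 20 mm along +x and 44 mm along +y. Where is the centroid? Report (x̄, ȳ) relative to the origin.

Part | A | x̄ᵢ | ȳᵢ | A·x̄ᵢ | A·ȳᵢ
vertical leg | 1760.00 | 8.00 | 55.00 | 14080.00 | 96800.00
horizontal leg | 4760.00 | 101.00 | 14.00 | 480760.00 | 66640.00
gusset | 440.00 | 22.67 | 42.67 | 9973.33 | 18773.33
Σ | 6960.00 |  |  | 504813.33 | 182213.33
x̄ = 504813.33 / 6960.00 = 72.53 mm
ȳ = 182213.33 / 6960.00 = 26.18 mm

x̄ = 72.53 mm, ȳ = 26.18 mm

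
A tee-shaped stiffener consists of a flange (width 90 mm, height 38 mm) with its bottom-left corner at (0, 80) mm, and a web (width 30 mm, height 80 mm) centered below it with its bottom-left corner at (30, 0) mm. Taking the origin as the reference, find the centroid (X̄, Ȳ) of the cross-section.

web: A = 30 × 80 = 2400.00, centroid at (45.00, 40.00).
flange: A = 90 × 38 = 3420.00, centroid at (45.00, 99.00).
ΣA = 5820.00 mm²
ΣAX̄ = (2400.00)(45.00) + (3420.00)(45.00) = 261900.00 mm³
ΣAȲ = (2400.00)(40.00) + (3420.00)(99.00) = 434580.00 mm³
X̄ = 261900.00 / 5820.00 = 45.00 mm
Ȳ = 434580.00 / 5820.00 = 74.67 mm

X̄ = 45.00 mm, Ȳ = 74.67 mm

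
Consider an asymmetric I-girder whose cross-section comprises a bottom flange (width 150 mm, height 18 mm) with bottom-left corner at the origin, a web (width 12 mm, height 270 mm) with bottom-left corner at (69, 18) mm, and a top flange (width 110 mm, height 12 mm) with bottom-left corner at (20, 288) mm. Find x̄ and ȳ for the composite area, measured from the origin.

x̄ = 75.00 mm, ȳ = 125.08 mm

bottom flange: A = 150 × 18 = 2700.00, centroid at (75.00, 9.00).
web: A = 12 × 270 = 3240.00, centroid at (75.00, 153.00).
top flange: A = 110 × 12 = 1320.00, centroid at (75.00, 294.00).
ΣA = 7260.00 mm²
ΣAx̄ = (2700.00)(75.00) + (3240.00)(75.00) + (1320.00)(75.00) = 544500.00 mm³
ΣAȳ = (2700.00)(9.00) + (3240.00)(153.00) + (1320.00)(294.00) = 908100.00 mm³
x̄ = 544500.00 / 7260.00 = 75.00 mm
ȳ = 908100.00 / 7260.00 = 125.08 mm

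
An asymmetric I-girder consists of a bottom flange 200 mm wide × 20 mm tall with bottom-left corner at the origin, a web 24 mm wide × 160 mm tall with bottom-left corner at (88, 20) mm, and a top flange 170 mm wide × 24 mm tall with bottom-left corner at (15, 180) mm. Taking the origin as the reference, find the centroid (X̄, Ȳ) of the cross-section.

X̄ = 100.00 mm, Ȳ = 101.29 mm

bottom flange: A = 200 × 20 = 4000.00, centroid at (100.00, 10.00).
web: A = 24 × 160 = 3840.00, centroid at (100.00, 100.00).
top flange: A = 170 × 24 = 4080.00, centroid at (100.00, 192.00).
ΣA = 11920.00 mm²
ΣAX̄ = (4000.00)(100.00) + (3840.00)(100.00) + (4080.00)(100.00) = 1192000.00 mm³
ΣAȲ = (4000.00)(10.00) + (3840.00)(100.00) + (4080.00)(192.00) = 1207360.00 mm³
X̄ = 1192000.00 / 11920.00 = 100.00 mm
Ȳ = 1207360.00 / 11920.00 = 101.29 mm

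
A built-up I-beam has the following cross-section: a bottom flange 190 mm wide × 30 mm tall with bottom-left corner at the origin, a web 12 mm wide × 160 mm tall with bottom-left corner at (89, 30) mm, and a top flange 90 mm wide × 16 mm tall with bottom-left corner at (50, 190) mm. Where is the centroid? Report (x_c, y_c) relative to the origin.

Part | A | x̄ᵢ | ȳᵢ | A·x̄ᵢ | A·ȳᵢ
bottom flange | 5700.00 | 95.00 | 15.00 | 541500.00 | 85500.00
web | 1920.00 | 95.00 | 110.00 | 182400.00 | 211200.00
top flange | 1440.00 | 95.00 | 198.00 | 136800.00 | 285120.00
Σ | 9060.00 |  |  | 860700.00 | 581820.00
x_c = 860700.00 / 9060.00 = 95.00 mm
y_c = 581820.00 / 9060.00 = 64.22 mm

x_c = 95.00 mm, y_c = 64.22 mm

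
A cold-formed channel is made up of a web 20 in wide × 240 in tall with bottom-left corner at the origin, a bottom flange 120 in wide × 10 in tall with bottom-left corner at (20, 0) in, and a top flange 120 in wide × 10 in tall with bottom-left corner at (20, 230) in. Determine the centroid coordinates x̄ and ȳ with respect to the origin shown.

x̄ = 33.33 in, ȳ = 120.00 in

web: A = 20 × 240 = 4800.00, centroid at (10.00, 120.00).
bottom flange: A = 120 × 10 = 1200.00, centroid at (80.00, 5.00).
top flange: A = 120 × 10 = 1200.00, centroid at (80.00, 235.00).
ΣA = 7200.00 in²
ΣAx̄ = (4800.00)(10.00) + (1200.00)(80.00) + (1200.00)(80.00) = 240000.00 in³
ΣAȳ = (4800.00)(120.00) + (1200.00)(5.00) + (1200.00)(235.00) = 864000.00 in³
x̄ = 240000.00 / 7200.00 = 33.33 in
ȳ = 864000.00 / 7200.00 = 120.00 in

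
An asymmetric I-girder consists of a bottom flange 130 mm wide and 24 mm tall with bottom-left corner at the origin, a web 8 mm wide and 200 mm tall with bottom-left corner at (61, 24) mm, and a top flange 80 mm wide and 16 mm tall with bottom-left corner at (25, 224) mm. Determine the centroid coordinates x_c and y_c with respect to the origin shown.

bottom flange: A = 130 × 24 = 3120.00, centroid at (65.00, 12.00).
web: A = 8 × 200 = 1600.00, centroid at (65.00, 124.00).
top flange: A = 80 × 16 = 1280.00, centroid at (65.00, 232.00).
ΣA = 6000.00 mm²
ΣAx_c = (3120.00)(65.00) + (1600.00)(65.00) + (1280.00)(65.00) = 390000.00 mm³
ΣAy_c = (3120.00)(12.00) + (1600.00)(124.00) + (1280.00)(232.00) = 532800.00 mm³
x_c = 390000.00 / 6000.00 = 65.00 mm
y_c = 532800.00 / 6000.00 = 88.80 mm

x_c = 65.00 mm, y_c = 88.80 mm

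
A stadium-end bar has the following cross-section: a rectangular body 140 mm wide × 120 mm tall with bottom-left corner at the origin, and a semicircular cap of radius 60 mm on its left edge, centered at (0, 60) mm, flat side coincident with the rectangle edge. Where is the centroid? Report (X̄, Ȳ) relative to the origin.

X̄ = 45.96 mm, Ȳ = 60.00 mm

rectangular body: A = 140 × 120 = 16800.00, centroid at (70.00, 60.00).
semicircular end: A = ½π·60² = 5654.87, centroid at (-25.46, 60.00).
ΣA = 22454.87 mm²
ΣAX̄ = (16800.00)(70.00) + (5654.87)(-25.46) = 1032000.00 mm³
ΣAȲ = (16800.00)(60.00) + (5654.87)(60.00) = 1347292.01 mm³
X̄ = 1032000.00 / 22454.87 = 45.96 mm
Ȳ = 1347292.01 / 22454.87 = 60.00 mm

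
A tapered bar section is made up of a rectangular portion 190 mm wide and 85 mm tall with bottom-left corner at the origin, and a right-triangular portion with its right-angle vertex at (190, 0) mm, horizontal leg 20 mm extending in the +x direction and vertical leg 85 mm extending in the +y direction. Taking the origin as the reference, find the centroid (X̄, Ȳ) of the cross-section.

rectangular portion: A = 190 × 85 = 16150.00, centroid at (95.00, 42.50).
triangular portion: A = ½·20·85 = 850.00, centroid at (196.67, 28.33).
ΣA = 17000.00 mm², ΣAX̄ = 1701416.67 mm³, ΣAȲ = 710458.33 mm³.
X̄ = 1701416.67/17000.00 = 100.08 mm; Ȳ = 710458.33/17000.00 = 41.79 mm.

X̄ = 100.08 mm, Ȳ = 41.79 mm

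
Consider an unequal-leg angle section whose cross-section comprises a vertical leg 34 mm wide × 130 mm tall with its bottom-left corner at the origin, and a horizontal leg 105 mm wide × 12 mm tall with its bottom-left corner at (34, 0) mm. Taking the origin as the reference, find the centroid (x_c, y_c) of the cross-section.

vertical leg: A = 34 × 130 = 4420.00, centroid at (17.00, 65.00).
horizontal leg: A = 105 × 12 = 1260.00, centroid at (86.50, 6.00).
ΣA = 5680.00 mm²
ΣAx_c = (4420.00)(17.00) + (1260.00)(86.50) = 184130.00 mm³
ΣAy_c = (4420.00)(65.00) + (1260.00)(6.00) = 294860.00 mm³
x_c = 184130.00 / 5680.00 = 32.42 mm
y_c = 294860.00 / 5680.00 = 51.91 mm

x_c = 32.42 mm, y_c = 51.91 mm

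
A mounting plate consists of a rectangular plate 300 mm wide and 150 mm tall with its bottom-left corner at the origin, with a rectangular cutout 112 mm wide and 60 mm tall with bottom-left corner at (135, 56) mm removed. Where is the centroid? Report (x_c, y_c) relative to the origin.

plate: A = 300 × 150 = 45000.00, centroid at (150.00, 75.00).
hole: A = −(112 × 60) = -6720.00, centroid at (191.00, 86.00).
ΣA = 38280.00 mm², ΣAx_c = 5466480.00 mm³, ΣAy_c = 2797080.00 mm³.
x_c = 5466480.00/38280.00 = 142.80 mm; y_c = 2797080.00/38280.00 = 73.07 mm.

x_c = 142.80 mm, y_c = 73.07 mm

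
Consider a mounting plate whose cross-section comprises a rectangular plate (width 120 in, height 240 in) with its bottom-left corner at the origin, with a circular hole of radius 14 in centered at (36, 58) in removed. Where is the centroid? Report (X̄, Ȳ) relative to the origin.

X̄ = 60.52 in, Ȳ = 121.35 in

Part | A | x̄ᵢ | ȳᵢ | A·x̄ᵢ | A·ȳᵢ
plate | 28800.00 | 60.00 | 120.00 | 1728000.00 | 3456000.00
hole | -615.75 | 36.00 | 58.00 | -22167.08 | -35713.63
Σ | 28184.25 |  |  | 1705832.92 | 3420286.37
X̄ = 1705832.92 / 28184.25 = 60.52 in
Ȳ = 3420286.37 / 28184.25 = 121.35 in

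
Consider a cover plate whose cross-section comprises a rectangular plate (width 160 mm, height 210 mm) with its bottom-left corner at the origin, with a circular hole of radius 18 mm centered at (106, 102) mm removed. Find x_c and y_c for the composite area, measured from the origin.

plate: A = 160 × 210 = 33600.00, centroid at (80.00, 105.00).
hole: A = −π·18² = -1017.88, centroid at (106.00, 102.00).
ΣA = 32582.12 mm²
ΣAx_c = (33600.00)(80.00) + (-1017.88)(106.00) = 2580105.14 mm³
ΣAy_c = (33600.00)(105.00) + (-1017.88)(102.00) = 3424176.65 mm³
x_c = 2580105.14 / 32582.12 = 79.19 mm
y_c = 3424176.65 / 32582.12 = 105.09 mm

x_c = 79.19 mm, y_c = 105.09 mm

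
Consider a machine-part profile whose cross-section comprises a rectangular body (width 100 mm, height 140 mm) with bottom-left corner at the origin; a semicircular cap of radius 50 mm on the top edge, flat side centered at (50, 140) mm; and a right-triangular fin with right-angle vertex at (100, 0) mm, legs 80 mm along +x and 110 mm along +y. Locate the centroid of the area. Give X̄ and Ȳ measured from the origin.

X̄ = 65.11 mm, Ȳ = 79.48 mm

Part | A | x̄ᵢ | ȳᵢ | A·x̄ᵢ | A·ȳᵢ
rectangular body | 14000.00 | 50.00 | 70.00 | 700000.00 | 980000.00
semicircular top | 3926.99 | 50.00 | 161.22 | 196349.54 | 633112.05
triangular fin | 4400.00 | 126.67 | 36.67 | 557333.33 | 161333.33
Σ | 22326.99 |  |  | 1453682.87 | 1774445.38
X̄ = 1453682.87 / 22326.99 = 65.11 mm
Ȳ = 1774445.38 / 22326.99 = 79.48 mm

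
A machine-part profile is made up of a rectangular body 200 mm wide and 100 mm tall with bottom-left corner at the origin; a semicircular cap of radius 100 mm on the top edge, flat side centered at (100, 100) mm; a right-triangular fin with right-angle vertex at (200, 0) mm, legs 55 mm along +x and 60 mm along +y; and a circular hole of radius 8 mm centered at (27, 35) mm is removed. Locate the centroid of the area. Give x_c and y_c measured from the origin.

rectangular body: A = 200 × 100 = 20000.00, centroid at (100.00, 50.00).
semicircular top: A = ½π·100² = 15707.96, centroid at (100.00, 142.44).
triangular fin: A = ½·55·60 = 1650.00, centroid at (218.33, 20.00).
hole: A = −π·8² = -201.06, centroid at (27.00, 35.00).
ΣA = 37156.90 mm², ΣAx_c = 3925617.65 mm³, ΣAy_c = 3263425.83 mm³.
x_c = 3925617.65/37156.90 = 105.65 mm; y_c = 3263425.83/37156.90 = 87.83 mm.

x_c = 105.65 mm, y_c = 87.83 mm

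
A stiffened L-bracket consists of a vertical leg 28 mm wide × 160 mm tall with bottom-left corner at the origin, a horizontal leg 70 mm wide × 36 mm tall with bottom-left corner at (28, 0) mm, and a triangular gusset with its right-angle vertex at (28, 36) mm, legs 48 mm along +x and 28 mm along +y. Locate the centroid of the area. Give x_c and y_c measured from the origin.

x_c = 32.72 mm, y_c = 56.60 mm

vertical leg: A = 28 × 160 = 4480.00, centroid at (14.00, 80.00).
horizontal leg: A = 70 × 36 = 2520.00, centroid at (63.00, 18.00).
gusset: A = ½·48·28 = 672.00, centroid at (44.00, 45.33).
ΣA = 7672.00 mm², ΣAx_c = 251048.00 mm³, ΣAy_c = 434224.00 mm³.
x_c = 251048.00/7672.00 = 32.72 mm; y_c = 434224.00/7672.00 = 56.60 mm.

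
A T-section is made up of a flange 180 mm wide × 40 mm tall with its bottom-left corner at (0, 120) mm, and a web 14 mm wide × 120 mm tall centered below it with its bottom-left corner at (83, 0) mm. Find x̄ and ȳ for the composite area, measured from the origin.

Part | A | x̄ᵢ | ȳᵢ | A·x̄ᵢ | A·ȳᵢ
web | 1680.00 | 90.00 | 60.00 | 151200.00 | 100800.00
flange | 7200.00 | 90.00 | 140.00 | 648000.00 | 1008000.00
Σ | 8880.00 |  |  | 799200.00 | 1108800.00
x̄ = 799200.00 / 8880.00 = 90.00 mm
ȳ = 1108800.00 / 8880.00 = 124.86 mm

x̄ = 90.00 mm, ȳ = 124.86 mm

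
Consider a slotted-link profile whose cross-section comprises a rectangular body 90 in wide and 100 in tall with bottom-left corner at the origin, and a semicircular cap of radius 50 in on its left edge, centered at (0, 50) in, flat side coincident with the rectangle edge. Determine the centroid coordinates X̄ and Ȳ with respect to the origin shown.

rectangular body: A = 90 × 100 = 9000.00, centroid at (45.00, 50.00).
semicircular end: A = ½π·50² = 3926.99, centroid at (-21.22, 50.00).
ΣA = 12926.99 in², ΣAX̄ = 321666.67 in³, ΣAȲ = 646349.54 in³.
X̄ = 321666.67/12926.99 = 24.88 in; Ȳ = 646349.54/12926.99 = 50.00 in.

X̄ = 24.88 in, Ȳ = 50.00 in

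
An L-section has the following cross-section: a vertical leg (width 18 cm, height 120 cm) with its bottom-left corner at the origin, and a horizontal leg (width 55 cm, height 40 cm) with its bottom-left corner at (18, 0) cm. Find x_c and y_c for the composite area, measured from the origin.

vertical leg: A = 18 × 120 = 2160.00, centroid at (9.00, 60.00).
horizontal leg: A = 55 × 40 = 2200.00, centroid at (45.50, 20.00).
ΣA = 4360.00 cm², ΣAx_c = 119540.00 cm³, ΣAy_c = 173600.00 cm³.
x_c = 119540.00/4360.00 = 27.42 cm; y_c = 173600.00/4360.00 = 39.82 cm.

x_c = 27.42 cm, y_c = 39.82 cm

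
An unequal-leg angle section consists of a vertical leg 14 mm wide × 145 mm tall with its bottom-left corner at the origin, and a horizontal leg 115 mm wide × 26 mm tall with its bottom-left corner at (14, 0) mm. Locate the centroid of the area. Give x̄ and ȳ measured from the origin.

vertical leg: A = 14 × 145 = 2030.00, centroid at (7.00, 72.50).
horizontal leg: A = 115 × 26 = 2990.00, centroid at (71.50, 13.00).
ΣA = 5020.00 mm², ΣAx̄ = 227995.00 mm³, ΣAȳ = 186045.00 mm³.
x̄ = 227995.00/5020.00 = 45.42 mm; ȳ = 186045.00/5020.00 = 37.06 mm.

x̄ = 45.42 mm, ȳ = 37.06 mm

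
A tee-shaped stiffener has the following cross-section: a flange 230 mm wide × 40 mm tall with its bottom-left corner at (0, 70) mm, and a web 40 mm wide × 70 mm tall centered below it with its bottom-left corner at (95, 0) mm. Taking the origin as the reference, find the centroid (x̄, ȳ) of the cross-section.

Part | A | x̄ᵢ | ȳᵢ | A·x̄ᵢ | A·ȳᵢ
web | 2800.00 | 115.00 | 35.00 | 322000.00 | 98000.00
flange | 9200.00 | 115.00 | 90.00 | 1058000.00 | 828000.00
Σ | 12000.00 |  |  | 1380000.00 | 926000.00
x̄ = 1380000.00 / 12000.00 = 115.00 mm
ȳ = 926000.00 / 12000.00 = 77.17 mm

x̄ = 115.00 mm, ȳ = 77.17 mm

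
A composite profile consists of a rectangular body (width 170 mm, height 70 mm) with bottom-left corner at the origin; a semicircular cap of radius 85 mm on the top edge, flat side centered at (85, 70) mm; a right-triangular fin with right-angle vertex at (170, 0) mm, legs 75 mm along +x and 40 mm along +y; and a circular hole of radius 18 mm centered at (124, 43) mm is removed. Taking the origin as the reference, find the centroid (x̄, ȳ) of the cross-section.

rectangular body: A = 170 × 70 = 11900.00, centroid at (85.00, 35.00).
semicircular top: A = ½π·85² = 11349.00, centroid at (85.00, 106.08).
triangular fin: A = ½·75·40 = 1500.00, centroid at (195.00, 13.33).
hole: A = −π·18² = -1017.88, centroid at (124.00, 43.00).
ΣA = 23731.13 mm², ΣAx̄ = 2142448.67 mm³, ΣAȳ = 1596578.24 mm³.
x̄ = 2142448.67/23731.13 = 90.28 mm; ȳ = 1596578.24/23731.13 = 67.28 mm.

x̄ = 90.28 mm, ȳ = 67.28 mm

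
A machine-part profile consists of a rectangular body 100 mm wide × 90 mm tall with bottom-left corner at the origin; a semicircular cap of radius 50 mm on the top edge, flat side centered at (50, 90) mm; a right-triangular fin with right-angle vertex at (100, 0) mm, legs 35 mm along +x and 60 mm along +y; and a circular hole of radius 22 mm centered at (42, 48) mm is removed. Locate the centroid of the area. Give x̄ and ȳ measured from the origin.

rectangular body: A = 100 × 90 = 9000.00, centroid at (50.00, 45.00).
semicircular top: A = ½π·50² = 3926.99, centroid at (50.00, 111.22).
triangular fin: A = ½·35·60 = 1050.00, centroid at (111.67, 20.00).
hole: A = −π·22² = -1520.53, centroid at (42.00, 48.00).
ΣA = 12456.46 mm²
ΣAx̄ = (9000.00)(50.00) + (3926.99)(50.00) + (1050.00)(111.67) + (-1520.53)(42.00) = 699737.25 mm³
ΣAȳ = (9000.00)(45.00) + (3926.99)(111.22) + (1050.00)(20.00) + (-1520.53)(48.00) = 789777.03 mm³
x̄ = 699737.25 / 12456.46 = 56.17 mm
ȳ = 789777.03 / 12456.46 = 63.40 mm

x̄ = 56.17 mm, ȳ = 63.40 mm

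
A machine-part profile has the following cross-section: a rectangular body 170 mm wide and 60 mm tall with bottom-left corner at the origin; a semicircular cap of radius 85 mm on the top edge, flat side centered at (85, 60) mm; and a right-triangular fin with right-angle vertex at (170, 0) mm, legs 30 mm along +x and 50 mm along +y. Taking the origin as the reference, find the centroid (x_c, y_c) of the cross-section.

Part | A | x̄ᵢ | ȳᵢ | A·x̄ᵢ | A·ȳᵢ
rectangular body | 10200.00 | 85.00 | 30.00 | 867000.00 | 306000.00
semicircular top | 11349.00 | 85.00 | 96.08 | 964665.29 | 1090356.87
triangular fin | 750.00 | 180.00 | 16.67 | 135000.00 | 12500.00
Σ | 22299.00 |  |  | 1966665.29 | 1408856.87
x_c = 1966665.29 / 22299.00 = 88.20 mm
y_c = 1408856.87 / 22299.00 = 63.18 mm

x_c = 88.20 mm, y_c = 63.18 mm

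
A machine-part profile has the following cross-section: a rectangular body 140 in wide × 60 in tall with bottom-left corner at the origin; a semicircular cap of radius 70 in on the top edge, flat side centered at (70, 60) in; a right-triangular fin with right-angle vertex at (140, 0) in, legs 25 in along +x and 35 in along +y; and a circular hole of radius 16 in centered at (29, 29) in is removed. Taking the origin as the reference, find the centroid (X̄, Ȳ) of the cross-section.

rectangular body: A = 140 × 60 = 8400.00, centroid at (70.00, 30.00).
semicircular top: A = ½π·70² = 7696.90, centroid at (70.00, 89.71).
triangular fin: A = ½·25·35 = 437.50, centroid at (148.33, 11.67).
hole: A = −π·16² = -804.25, centroid at (29.00, 29.00).
ΣA = 15730.15 in², ΣAX̄ = 1168355.79 in³, ΣAȲ = 924261.77 in³.
X̄ = 1168355.79/15730.15 = 74.27 in; Ȳ = 924261.77/15730.15 = 58.76 in.

X̄ = 74.27 in, Ȳ = 58.76 in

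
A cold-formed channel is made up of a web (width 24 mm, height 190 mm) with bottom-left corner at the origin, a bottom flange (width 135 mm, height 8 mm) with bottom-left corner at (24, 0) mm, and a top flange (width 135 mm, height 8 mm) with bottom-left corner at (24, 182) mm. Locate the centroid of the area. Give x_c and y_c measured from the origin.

web: A = 24 × 190 = 4560.00, centroid at (12.00, 95.00).
bottom flange: A = 135 × 8 = 1080.00, centroid at (91.50, 4.00).
top flange: A = 135 × 8 = 1080.00, centroid at (91.50, 186.00).
ΣA = 6720.00 mm²
ΣAx_c = (4560.00)(12.00) + (1080.00)(91.50) + (1080.00)(91.50) = 252360.00 mm³
ΣAy_c = (4560.00)(95.00) + (1080.00)(4.00) + (1080.00)(186.00) = 638400.00 mm³
x_c = 252360.00 / 6720.00 = 37.55 mm
y_c = 638400.00 / 6720.00 = 95.00 mm

x_c = 37.55 mm, y_c = 95.00 mm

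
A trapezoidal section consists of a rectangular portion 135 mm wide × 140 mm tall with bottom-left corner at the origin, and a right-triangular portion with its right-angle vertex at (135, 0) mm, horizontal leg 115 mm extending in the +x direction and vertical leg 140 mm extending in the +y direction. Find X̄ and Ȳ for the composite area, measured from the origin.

X̄ = 99.11 mm, Ȳ = 63.03 mm

rectangular portion: A = 135 × 140 = 18900.00, centroid at (67.50, 70.00).
triangular portion: A = ½·115·140 = 8050.00, centroid at (173.33, 46.67).
ΣA = 26950.00 mm², ΣAX̄ = 2671083.33 mm³, ΣAȲ = 1698666.67 mm³.
X̄ = 2671083.33/26950.00 = 99.11 mm; Ȳ = 1698666.67/26950.00 = 63.03 mm.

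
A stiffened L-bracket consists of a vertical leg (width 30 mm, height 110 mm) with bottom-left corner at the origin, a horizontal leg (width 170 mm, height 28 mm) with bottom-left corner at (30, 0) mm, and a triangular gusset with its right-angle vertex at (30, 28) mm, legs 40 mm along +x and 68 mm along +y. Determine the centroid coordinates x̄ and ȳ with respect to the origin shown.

x̄ = 69.62 mm, ȳ = 33.66 mm

Part | A | x̄ᵢ | ȳᵢ | A·x̄ᵢ | A·ȳᵢ
vertical leg | 3300.00 | 15.00 | 55.00 | 49500.00 | 181500.00
horizontal leg | 4760.00 | 115.00 | 14.00 | 547400.00 | 66640.00
gusset | 1360.00 | 43.33 | 50.67 | 58933.33 | 68906.67
Σ | 9420.00 |  |  | 655833.33 | 317046.67
x̄ = 655833.33 / 9420.00 = 69.62 mm
ȳ = 317046.67 / 9420.00 = 33.66 mm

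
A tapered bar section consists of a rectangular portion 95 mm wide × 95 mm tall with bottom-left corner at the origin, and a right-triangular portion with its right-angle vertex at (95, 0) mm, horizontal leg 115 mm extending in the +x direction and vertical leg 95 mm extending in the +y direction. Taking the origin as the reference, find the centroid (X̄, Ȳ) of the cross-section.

X̄ = 79.86 mm, Ȳ = 41.53 mm

Part | A | x̄ᵢ | ȳᵢ | A·x̄ᵢ | A·ȳᵢ
rectangular portion | 9025.00 | 47.50 | 47.50 | 428687.50 | 428687.50
triangular portion | 5462.50 | 133.33 | 31.67 | 728333.33 | 172979.17
Σ | 14487.50 |  |  | 1157020.83 | 601666.67
X̄ = 1157020.83 / 14487.50 = 79.86 mm
Ȳ = 601666.67 / 14487.50 = 41.53 mm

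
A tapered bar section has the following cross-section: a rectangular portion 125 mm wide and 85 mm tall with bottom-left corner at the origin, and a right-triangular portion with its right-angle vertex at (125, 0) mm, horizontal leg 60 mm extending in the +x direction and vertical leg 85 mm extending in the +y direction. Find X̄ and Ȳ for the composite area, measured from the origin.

X̄ = 78.47 mm, Ȳ = 39.76 mm

rectangular portion: A = 125 × 85 = 10625.00, centroid at (62.50, 42.50).
triangular portion: A = ½·60·85 = 2550.00, centroid at (145.00, 28.33).
ΣA = 13175.00 mm²
ΣAX̄ = (10625.00)(62.50) + (2550.00)(145.00) = 1033812.50 mm³
ΣAȲ = (10625.00)(42.50) + (2550.00)(28.33) = 523812.50 mm³
X̄ = 1033812.50 / 13175.00 = 78.47 mm
Ȳ = 523812.50 / 13175.00 = 39.76 mm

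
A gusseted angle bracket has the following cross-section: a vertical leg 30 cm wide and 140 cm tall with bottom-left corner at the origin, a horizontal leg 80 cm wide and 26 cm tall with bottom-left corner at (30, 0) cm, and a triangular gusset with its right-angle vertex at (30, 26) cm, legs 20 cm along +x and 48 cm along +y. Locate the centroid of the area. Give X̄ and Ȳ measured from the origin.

X̄ = 33.46 cm, Ȳ = 50.47 cm

Part | A | x̄ᵢ | ȳᵢ | A·x̄ᵢ | A·ȳᵢ
vertical leg | 4200.00 | 15.00 | 70.00 | 63000.00 | 294000.00
horizontal leg | 2080.00 | 70.00 | 13.00 | 145600.00 | 27040.00
gusset | 480.00 | 36.67 | 42.00 | 17600.00 | 20160.00
Σ | 6760.00 |  |  | 226200.00 | 341200.00
X̄ = 226200.00 / 6760.00 = 33.46 cm
Ȳ = 341200.00 / 6760.00 = 50.47 cm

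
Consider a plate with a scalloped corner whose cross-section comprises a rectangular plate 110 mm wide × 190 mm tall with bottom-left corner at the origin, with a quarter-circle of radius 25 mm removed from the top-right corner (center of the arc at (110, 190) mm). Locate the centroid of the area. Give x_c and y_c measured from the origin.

plate: A = 110 × 190 = 20900.00, centroid at (55.00, 95.00).
removed quarter-circle: A = −¼π·25² = -490.87, centroid at (99.39, 179.39).
ΣA = 20409.13 mm², ΣAx_c = 1100712.21 mm³, ΣAy_c = 1897442.30 mm³.
x_c = 1100712.21/20409.13 = 53.93 mm; y_c = 1897442.30/20409.13 = 92.97 mm.

x_c = 53.93 mm, y_c = 92.97 mm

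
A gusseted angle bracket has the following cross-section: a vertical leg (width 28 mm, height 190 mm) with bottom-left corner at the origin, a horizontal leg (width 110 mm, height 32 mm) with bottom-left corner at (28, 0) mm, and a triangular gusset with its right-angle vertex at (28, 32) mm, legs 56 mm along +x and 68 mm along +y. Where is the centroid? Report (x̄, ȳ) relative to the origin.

x̄ = 42.40 mm, ȳ = 61.97 mm

Part | A | x̄ᵢ | ȳᵢ | A·x̄ᵢ | A·ȳᵢ
vertical leg | 5320.00 | 14.00 | 95.00 | 74480.00 | 505400.00
horizontal leg | 3520.00 | 83.00 | 16.00 | 292160.00 | 56320.00
gusset | 1904.00 | 46.67 | 54.67 | 88853.33 | 104085.33
Σ | 10744.00 |  |  | 455493.33 | 665805.33
x̄ = 455493.33 / 10744.00 = 42.40 mm
ȳ = 665805.33 / 10744.00 = 61.97 mm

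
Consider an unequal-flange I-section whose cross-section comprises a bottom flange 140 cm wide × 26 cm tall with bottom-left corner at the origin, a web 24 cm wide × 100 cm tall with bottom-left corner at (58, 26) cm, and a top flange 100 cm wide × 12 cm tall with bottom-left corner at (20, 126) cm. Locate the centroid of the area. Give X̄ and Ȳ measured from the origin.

bottom flange: A = 140 × 26 = 3640.00, centroid at (70.00, 13.00).
web: A = 24 × 100 = 2400.00, centroid at (70.00, 76.00).
top flange: A = 100 × 12 = 1200.00, centroid at (70.00, 132.00).
ΣA = 7240.00 cm²
ΣAX̄ = (3640.00)(70.00) + (2400.00)(70.00) + (1200.00)(70.00) = 506800.00 cm³
ΣAȲ = (3640.00)(13.00) + (2400.00)(76.00) + (1200.00)(132.00) = 388120.00 cm³
X̄ = 506800.00 / 7240.00 = 70.00 cm
Ȳ = 388120.00 / 7240.00 = 53.61 cm

X̄ = 70.00 cm, Ȳ = 53.61 cm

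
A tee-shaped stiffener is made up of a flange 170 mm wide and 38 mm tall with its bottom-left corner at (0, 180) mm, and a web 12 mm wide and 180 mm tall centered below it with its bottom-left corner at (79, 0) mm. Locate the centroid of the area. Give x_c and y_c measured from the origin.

web: A = 12 × 180 = 2160.00, centroid at (85.00, 90.00).
flange: A = 170 × 38 = 6460.00, centroid at (85.00, 199.00).
ΣA = 8620.00 mm², ΣAx_c = 732700.00 mm³, ΣAy_c = 1479940.00 mm³.
x_c = 732700.00/8620.00 = 85.00 mm; y_c = 1479940.00/8620.00 = 171.69 mm.

x_c = 85.00 mm, y_c = 171.69 mm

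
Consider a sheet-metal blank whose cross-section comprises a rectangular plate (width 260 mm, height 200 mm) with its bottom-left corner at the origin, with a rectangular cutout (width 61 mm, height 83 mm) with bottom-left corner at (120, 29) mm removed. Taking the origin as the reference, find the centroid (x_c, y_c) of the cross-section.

plate: A = 260 × 200 = 52000.00, centroid at (130.00, 100.00).
hole: A = −(61 × 83) = -5063.00, centroid at (150.50, 70.50).
ΣA = 46937.00 mm², ΣAx_c = 5998018.50 mm³, ΣAy_c = 4843058.50 mm³.
x_c = 5998018.50/46937.00 = 127.79 mm; y_c = 4843058.50/46937.00 = 103.18 mm.

x_c = 127.79 mm, y_c = 103.18 mm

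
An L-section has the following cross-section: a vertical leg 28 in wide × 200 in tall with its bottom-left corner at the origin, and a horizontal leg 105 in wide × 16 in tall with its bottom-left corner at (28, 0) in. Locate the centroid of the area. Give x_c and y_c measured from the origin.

x_c = 29.35 in, y_c = 78.77 in

vertical leg: A = 28 × 200 = 5600.00, centroid at (14.00, 100.00).
horizontal leg: A = 105 × 16 = 1680.00, centroid at (80.50, 8.00).
ΣA = 7280.00 in²
ΣAx_c = (5600.00)(14.00) + (1680.00)(80.50) = 213640.00 in³
ΣAy_c = (5600.00)(100.00) + (1680.00)(8.00) = 573440.00 in³
x_c = 213640.00 / 7280.00 = 29.35 in
y_c = 573440.00 / 7280.00 = 78.77 in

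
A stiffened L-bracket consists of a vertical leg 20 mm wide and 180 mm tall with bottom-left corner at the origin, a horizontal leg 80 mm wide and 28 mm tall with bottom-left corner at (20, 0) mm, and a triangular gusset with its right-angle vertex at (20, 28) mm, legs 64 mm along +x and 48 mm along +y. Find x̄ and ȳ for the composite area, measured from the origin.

x̄ = 31.71 mm, ȳ = 57.34 mm

vertical leg: A = 20 × 180 = 3600.00, centroid at (10.00, 90.00).
horizontal leg: A = 80 × 28 = 2240.00, centroid at (60.00, 14.00).
gusset: A = ½·64·48 = 1536.00, centroid at (41.33, 44.00).
ΣA = 7376.00 mm², ΣAx̄ = 233888.00 mm³, ΣAȳ = 422944.00 mm³.
x̄ = 233888.00/7376.00 = 31.71 mm; ȳ = 422944.00/7376.00 = 57.34 mm.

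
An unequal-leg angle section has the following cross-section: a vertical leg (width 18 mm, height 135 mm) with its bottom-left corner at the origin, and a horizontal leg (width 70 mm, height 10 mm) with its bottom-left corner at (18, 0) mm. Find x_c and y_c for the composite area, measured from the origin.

vertical leg: A = 18 × 135 = 2430.00, centroid at (9.00, 67.50).
horizontal leg: A = 70 × 10 = 700.00, centroid at (53.00, 5.00).
ΣA = 3130.00 mm²
ΣAx_c = (2430.00)(9.00) + (700.00)(53.00) = 58970.00 mm³
ΣAy_c = (2430.00)(67.50) + (700.00)(5.00) = 167525.00 mm³
x_c = 58970.00 / 3130.00 = 18.84 mm
y_c = 167525.00 / 3130.00 = 53.52 mm

x_c = 18.84 mm, y_c = 53.52 mm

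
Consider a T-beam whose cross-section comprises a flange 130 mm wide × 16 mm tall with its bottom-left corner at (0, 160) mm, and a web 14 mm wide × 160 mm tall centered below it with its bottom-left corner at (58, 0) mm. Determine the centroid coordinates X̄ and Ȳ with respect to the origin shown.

web: A = 14 × 160 = 2240.00, centroid at (65.00, 80.00).
flange: A = 130 × 16 = 2080.00, centroid at (65.00, 168.00).
ΣA = 4320.00 mm²
ΣAX̄ = (2240.00)(65.00) + (2080.00)(65.00) = 280800.00 mm³
ΣAȲ = (2240.00)(80.00) + (2080.00)(168.00) = 528640.00 mm³
X̄ = 280800.00 / 4320.00 = 65.00 mm
Ȳ = 528640.00 / 4320.00 = 122.37 mm

X̄ = 65.00 mm, Ȳ = 122.37 mm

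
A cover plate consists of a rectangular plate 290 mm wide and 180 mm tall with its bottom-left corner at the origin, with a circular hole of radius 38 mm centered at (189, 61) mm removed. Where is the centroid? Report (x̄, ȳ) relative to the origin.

Part | A | x̄ᵢ | ȳᵢ | A·x̄ᵢ | A·ȳᵢ
plate | 52200.00 | 145.00 | 90.00 | 7569000.00 | 4698000.00
hole | -4536.46 | 189.00 | 61.00 | -857390.90 | -276724.05
Σ | 47663.54 |  |  | 6711609.10 | 4421275.95
x̄ = 6711609.10 / 47663.54 = 140.81 mm
ȳ = 4421275.95 / 47663.54 = 92.76 mm

x̄ = 140.81 mm, ȳ = 92.76 mm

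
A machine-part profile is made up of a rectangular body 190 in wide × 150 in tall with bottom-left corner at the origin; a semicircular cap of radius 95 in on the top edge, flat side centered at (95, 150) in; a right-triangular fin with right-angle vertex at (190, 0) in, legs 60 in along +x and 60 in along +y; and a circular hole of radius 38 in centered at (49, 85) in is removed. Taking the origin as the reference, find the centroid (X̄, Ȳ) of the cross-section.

Part | A | x̄ᵢ | ȳᵢ | A·x̄ᵢ | A·ȳᵢ
rectangular body | 28500.00 | 95.00 | 75.00 | 2707500.00 | 2137500.00
semicircular top | 14176.44 | 95.00 | 190.32 | 1346761.50 | 2698048.86
triangular fin | 1800.00 | 210.00 | 20.00 | 378000.00 | 36000.00
hole | -4536.46 | 49.00 | 85.00 | -222286.53 | -385599.08
Σ | 39939.98 |  |  | 4209974.97 | 4485949.78
X̄ = 4209974.97 / 39939.98 = 105.41 in
Ȳ = 4485949.78 / 39939.98 = 112.32 in

X̄ = 105.41 in, Ȳ = 112.32 in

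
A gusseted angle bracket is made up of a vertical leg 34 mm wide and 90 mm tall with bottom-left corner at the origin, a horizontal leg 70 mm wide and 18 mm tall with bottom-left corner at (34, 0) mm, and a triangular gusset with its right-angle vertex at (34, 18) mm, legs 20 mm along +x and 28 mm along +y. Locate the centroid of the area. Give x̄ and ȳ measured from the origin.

x̄ = 32.68 mm, ȳ = 34.06 mm

Part | A | x̄ᵢ | ȳᵢ | A·x̄ᵢ | A·ȳᵢ
vertical leg | 3060.00 | 17.00 | 45.00 | 52020.00 | 137700.00
horizontal leg | 1260.00 | 69.00 | 9.00 | 86940.00 | 11340.00
gusset | 280.00 | 40.67 | 27.33 | 11386.67 | 7653.33
Σ | 4600.00 |  |  | 150346.67 | 156693.33
x̄ = 150346.67 / 4600.00 = 32.68 mm
ȳ = 156693.33 / 4600.00 = 34.06 mm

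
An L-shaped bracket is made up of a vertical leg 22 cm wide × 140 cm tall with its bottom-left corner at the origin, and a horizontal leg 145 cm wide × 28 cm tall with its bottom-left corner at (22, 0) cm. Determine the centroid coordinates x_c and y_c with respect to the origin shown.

Part | A | x̄ᵢ | ȳᵢ | A·x̄ᵢ | A·ȳᵢ
vertical leg | 3080.00 | 11.00 | 70.00 | 33880.00 | 215600.00
horizontal leg | 4060.00 | 94.50 | 14.00 | 383670.00 | 56840.00
Σ | 7140.00 |  |  | 417550.00 | 272440.00
x_c = 417550.00 / 7140.00 = 58.48 cm
y_c = 272440.00 / 7140.00 = 38.16 cm

x_c = 58.48 cm, y_c = 38.16 cm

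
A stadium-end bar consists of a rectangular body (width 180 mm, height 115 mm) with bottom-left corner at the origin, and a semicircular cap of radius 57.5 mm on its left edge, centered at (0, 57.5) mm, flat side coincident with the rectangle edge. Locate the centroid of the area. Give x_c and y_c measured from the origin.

rectangular body: A = 180 × 115 = 20700.00, centroid at (90.00, 57.50).
semicircular end: A = ½π·57.5² = 5193.45, centroid at (-24.40, 57.50).
ΣA = 25893.45 mm², ΣAx_c = 1736260.42 mm³, ΣAy_c = 1488873.11 mm³.
x_c = 1736260.42/25893.45 = 67.05 mm; y_c = 1488873.11/25893.45 = 57.50 mm.

x_c = 67.05 mm, y_c = 57.50 mm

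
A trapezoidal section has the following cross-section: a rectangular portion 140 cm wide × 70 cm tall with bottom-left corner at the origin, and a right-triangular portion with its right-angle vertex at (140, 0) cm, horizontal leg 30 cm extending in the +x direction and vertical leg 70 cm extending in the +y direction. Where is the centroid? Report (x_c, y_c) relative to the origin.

x_c = 77.74 cm, y_c = 33.87 cm

rectangular portion: A = 140 × 70 = 9800.00, centroid at (70.00, 35.00).
triangular portion: A = ½·30·70 = 1050.00, centroid at (150.00, 23.33).
ΣA = 10850.00 cm², ΣAx_c = 843500.00 cm³, ΣAy_c = 367500.00 cm³.
x_c = 843500.00/10850.00 = 77.74 cm; y_c = 367500.00/10850.00 = 33.87 cm.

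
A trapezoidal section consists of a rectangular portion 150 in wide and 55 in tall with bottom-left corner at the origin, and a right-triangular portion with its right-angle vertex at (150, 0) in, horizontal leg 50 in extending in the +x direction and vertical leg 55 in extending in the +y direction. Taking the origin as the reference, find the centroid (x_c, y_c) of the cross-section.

x_c = 88.10 in, y_c = 26.19 in

Part | A | x̄ᵢ | ȳᵢ | A·x̄ᵢ | A·ȳᵢ
rectangular portion | 8250.00 | 75.00 | 27.50 | 618750.00 | 226875.00
triangular portion | 1375.00 | 166.67 | 18.33 | 229166.67 | 25208.33
Σ | 9625.00 |  |  | 847916.67 | 252083.33
x_c = 847916.67 / 9625.00 = 88.10 in
y_c = 252083.33 / 9625.00 = 26.19 in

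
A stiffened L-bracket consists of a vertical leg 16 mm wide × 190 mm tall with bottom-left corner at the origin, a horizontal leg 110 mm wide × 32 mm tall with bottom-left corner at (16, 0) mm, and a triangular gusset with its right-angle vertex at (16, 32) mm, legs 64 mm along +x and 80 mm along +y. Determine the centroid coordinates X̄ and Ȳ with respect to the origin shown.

X̄ = 40.55 mm, Ȳ = 54.31 mm

Part | A | x̄ᵢ | ȳᵢ | A·x̄ᵢ | A·ȳᵢ
vertical leg | 3040.00 | 8.00 | 95.00 | 24320.00 | 288800.00
horizontal leg | 3520.00 | 71.00 | 16.00 | 249920.00 | 56320.00
gusset | 2560.00 | 37.33 | 58.67 | 95573.33 | 150186.67
Σ | 9120.00 |  |  | 369813.33 | 495306.67
X̄ = 369813.33 / 9120.00 = 40.55 mm
Ȳ = 495306.67 / 9120.00 = 54.31 mm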